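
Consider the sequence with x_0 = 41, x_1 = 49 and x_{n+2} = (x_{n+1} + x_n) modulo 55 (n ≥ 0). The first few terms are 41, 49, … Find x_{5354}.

31

x_0 = 41; x_1 = 49; x_2 = 35; x_3 = 29; x_4 = 9; x_5 = 38; x_6 = 47; x_7 = 30; x_8 = 22; x_9 = 52; x_{10} = 19; x_{11} = 16; x_{12} = 35; x_{13} = 51; x_{14} = 31; x_{15} = 27; x_{16} = 3; x_{17} = 30; x_{18} = 33; x_{19} = 8; x_{20} = 41; x_{21} = 49.
Since (x_{20}, x_{21}) = (x_0, x_1) = (41, 49) (two consecutive terms determine the rest), the sequence is periodic with period 20.
So x_{5354} = x_{0 + ((5354-0) mod 20)} = x_{14} = 31.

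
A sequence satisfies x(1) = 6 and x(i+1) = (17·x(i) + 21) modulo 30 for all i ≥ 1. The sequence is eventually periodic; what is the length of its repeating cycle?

Listing terms: x(1) = 6, x(2) = 3, x(3) = 12, x(4) = 15, x(5) = 6.
The sequence repeats with period 4.

4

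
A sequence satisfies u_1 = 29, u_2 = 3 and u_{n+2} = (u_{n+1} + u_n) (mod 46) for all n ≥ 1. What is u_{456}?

26

u_1 = 29,  u_2 = 3,  u_3 = 32,  u_4 = 35,  u_5 = 21,  u_6 = 10,  u_7 = 31,  u_8 = 41,  u_9 = 26,  u_{10} = 21,  u_{11} = 1,  u_{12} = 22,  u_{13} = 23,  u_{14} = 45,  u_{15} = 22,  u_{16} = 21,  u_{17} = 43,  u_{18} = 18,  u_{19} = 15,  u_{20} = 33,  u_{21} = 2,  u_{22} = 35,  u_{23} = 37,  u_{24} = 26,  u_{25} = 17,  u_{26} = 43,  u_{27} = 14,  u_{28} = 11,  u_{29} = 25,  u_{30} = 36,  u_{31} = 15,  u_{32} = 5,  u_{33} = 20,  u_{34} = 25,  u_{35} = 45,  u_{36} = 24,  u_{37} = 23,  u_{38} = 1,  u_{39} = 24,  u_{40} = 25,  u_{41} = 3,  u_{42} = 28,  u_{43} = 31,  u_{44} = 13,  u_{45} = 44,  u_{46} = 11,  u_{47} = 9,  u_{48} = 20,  u_{49} = 29,  u_{50} = 3.
The sequence repeats with period 48.
So u_{456} = u_{1 + ((456-1) mod 48)} = u_{24} = 26.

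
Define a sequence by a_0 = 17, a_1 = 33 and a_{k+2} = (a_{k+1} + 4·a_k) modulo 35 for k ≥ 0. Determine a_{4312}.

22

Computing terms: a_0 = 17,  a_1 = 33,  a_2 = 31,  a_3 = 23,  a_4 = 7,  a_5 = 29,  a_6 = 22,  a_7 = 33,  a_8 = 16,  a_9 = 8,  a_{10} = 2,  a_{11} = 34,  a_{12} = 7,  a_{13} = 3,  a_{14} = 31,  a_{15} = 8,  a_{16} = 27,  a_{17} = 24,  a_{18} = 27,  a_{19} = 18,  a_{20} = 21,  a_{21} = 23,  a_{22} = 2,  a_{23} = 24,  a_{24} = 32,  a_{25} = 23,  a_{26} = 11,  a_{27} = 33,  a_{28} = 7,  a_{29} = 34,  a_{30} = 27,  a_{31} = 23,  a_{32} = 26,  a_{33} = 13,  a_{34} = 12,  a_{35} = 29,  a_{36} = 7,  a_{37} = 18,  a_{38} = 11,  a_{39} = 13,  a_{40} = 22,  a_{41} = 4,  a_{42} = 22,  a_{43} = 3,  a_{44} = 21,  a_{45} = 33,  a_{46} = 12,  a_{47} = 4,  a_{48} = 17,  a_{49} = 33.
The sequence repeats with period 48.
(4312 - 0) mod 48 = 40, so a_{4312} = a_{40} = 22.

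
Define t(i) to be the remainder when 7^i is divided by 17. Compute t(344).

Computing terms: t(1) = 7, t(2) = 15, t(3) = 3, t(4) = 4, t(5) = 11, t(6) = 9, t(7) = 12, t(8) = 16, t(9) = 10, t(10) = 2, t(11) = 14, t(12) = 13, t(13) = 6, t(14) = 8, t(15) = 5, t(16) = 1, t(17) = 7.
Since t(17) = t(1) = 7, the sequence is periodic with period 16.
So t(344) = t(1 + ((344-1) mod 16)) = t(8) = 16.

16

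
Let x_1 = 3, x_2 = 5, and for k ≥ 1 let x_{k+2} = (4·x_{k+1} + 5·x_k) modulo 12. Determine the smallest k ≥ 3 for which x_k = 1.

Computing terms: x_1 = 3,  x_2 = 5,  x_3 = 11,  x_4 = 9,  x_5 = 7,  x_6 = 1,  x_7 = 3,  x_8 = 5.
Since (x_7, x_8) = (x_1, x_2) = (3, 5) (two consecutive terms determine the rest), the sequence is periodic with period 6.
The value 1 first appears (with k ≥ 3) at x_6.

6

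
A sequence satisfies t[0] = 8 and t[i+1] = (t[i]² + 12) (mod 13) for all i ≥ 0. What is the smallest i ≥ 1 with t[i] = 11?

t[0] = 8, t[1] = 11, t[2] = 3, t[3] = 8.
Since t[3] = t[0] = 8, the sequence is periodic with period 3.
The value 11 first appears (with i ≥ 1) at t[1].

1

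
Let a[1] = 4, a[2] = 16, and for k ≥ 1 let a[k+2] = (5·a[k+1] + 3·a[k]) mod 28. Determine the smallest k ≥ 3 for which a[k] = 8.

Listing terms: a[1] = 4, a[2] = 16, a[3] = 8, a[4] = 4, a[5] = 16.
Since (a[4], a[5]) = (a[1], a[2]) = (4, 16) (two consecutive terms determine the rest), the sequence is periodic with period 3.
The value 8 first appears (with k ≥ 3) at a[3].

3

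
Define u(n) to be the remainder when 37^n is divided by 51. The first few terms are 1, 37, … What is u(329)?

31

Computing terms: u(0) = 1; u(1) = 37; u(2) = 43; u(3) = 10; u(4) = 13; u(5) = 22; u(6) = 49; u(7) = 28; u(8) = 16; u(9) = 31; u(10) = 25; u(11) = 7; u(12) = 4; u(13) = 46; u(14) = 19; u(15) = 40; u(16) = 1.
Since u(16) = u(0) = 1, the sequence is periodic with period 16.
(329 - 0) mod 16 = 9, so u(329) = u(9) = 31.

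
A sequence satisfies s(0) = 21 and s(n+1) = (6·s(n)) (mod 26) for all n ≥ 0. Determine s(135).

12

Listing terms: s(0) = 21, s(1) = 22, s(2) = 2, s(3) = 12, s(4) = 20, s(5) = 16, s(6) = 18, s(7) = 4, s(8) = 24, s(9) = 14, s(10) = 6, s(11) = 10, s(12) = 8, s(13) = 22.
Since s(13) = s(1) = 22, the sequence is eventually periodic: after a pre-period of length 1 it cycles with period 12.
For n ≥ 1, s(n) depends only on (n - 1) mod 12. (135 - 1) mod 12 = 2, so s(135) = s(3) = 12.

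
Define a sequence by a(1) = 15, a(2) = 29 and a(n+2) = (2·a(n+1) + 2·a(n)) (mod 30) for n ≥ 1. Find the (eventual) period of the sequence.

24

Listing terms: a(1) = 15,  a(2) = 29,  a(3) = 28,  a(4) = 24,  a(5) = 14,  a(6) = 16,  a(7) = 0,  a(8) = 2,  a(9) = 4,  a(10) = 12,  a(11) = 2,  a(12) = 28,  a(13) = 0,  a(14) = 26,  a(15) = 22,  a(16) = 6,  a(17) = 26,  a(18) = 4,  a(19) = 0,  a(20) = 8,  a(21) = 16,  a(22) = 18,  a(23) = 8,  a(24) = 22,  a(25) = 0,  a(26) = 14,  a(27) = 28,  a(28) = 24.
Since (a(27), a(28)) = (a(3), a(4)) = (28, 24) (two consecutive terms determine the rest), the sequence is eventually periodic: after a pre-period of length 2 it cycles with period 24.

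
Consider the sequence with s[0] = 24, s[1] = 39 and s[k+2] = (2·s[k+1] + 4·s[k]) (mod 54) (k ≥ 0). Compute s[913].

We have s[0] = 24,  s[1] = 39,  s[2] = 12,  s[3] = 18,  s[4] = 30,  s[5] = 24,  s[6] = 6,  s[7] = 0,  s[8] = 24,  s[9] = 48,  s[10] = 30,  s[11] = 36,  s[12] = 30,  s[13] = 42,  s[14] = 42,  s[15] = 36,  s[16] = 24,  s[17] = 30,  s[18] = 48,  s[19] = 0,  s[20] = 30,  s[21] = 6,  s[22] = 24,  s[23] = 18,  s[24] = 24,  s[25] = 12,  s[26] = 12,  s[27] = 18.
Since (s[26], s[27]) = (s[2], s[3]) = (12, 18) (two consecutive terms determine the rest), the sequence is eventually periodic: after a pre-period of length 2 it cycles with period 24.
For k ≥ 2, s[k] depends only on (k - 2) mod 24. (913 - 2) mod 24 = 23, so s[913] = s[25] = 12.

12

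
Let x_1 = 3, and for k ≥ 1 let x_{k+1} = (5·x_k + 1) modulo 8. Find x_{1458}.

0

Listing terms: x_1 = 3; x_2 = 0; x_3 = 1; x_4 = 6; x_5 = 7; x_6 = 4; x_7 = 5; x_8 = 2; x_9 = 3.
Since x_9 = x_1 = 3, the sequence is periodic with period 8.
So x_{1458} = x_{1 + ((1458-1) mod 8)} = x_2 = 0.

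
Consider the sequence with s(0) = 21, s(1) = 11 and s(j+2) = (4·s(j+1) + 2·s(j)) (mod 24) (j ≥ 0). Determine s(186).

s(0) = 21; s(1) = 11; s(2) = 14; s(3) = 6; s(4) = 4; s(5) = 4; s(6) = 0; s(7) = 8; s(8) = 8; s(9) = 0; s(10) = 16; s(11) = 16; s(12) = 0; s(13) = 8.
Since (s(12), s(13)) = (s(6), s(7)) = (0, 8) (two consecutive terms determine the rest), the sequence is eventually periodic: after a pre-period of length 6 it cycles with period 6.
For j ≥ 6, s(j) depends only on (j - 6) mod 6. (186 - 6) mod 6 = 0, so s(186) = s(6) = 0.

0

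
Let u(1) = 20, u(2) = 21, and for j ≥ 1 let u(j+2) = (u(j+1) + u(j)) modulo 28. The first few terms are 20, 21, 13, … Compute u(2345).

Listing terms: u(1) = 20; u(2) = 21; u(3) = 13; u(4) = 6; u(5) = 19; u(6) = 25; u(7) = 16; u(8) = 13; u(9) = 1; u(10) = 14; u(11) = 15; u(12) = 1; u(13) = 16; u(14) = 17; u(15) = 5; u(16) = 22; u(17) = 27; u(18) = 21; u(19) = 20; u(20) = 13; u(21) = 5; u(22) = 18; u(23) = 23; u(24) = 13; u(25) = 8; u(26) = 21; u(27) = 1; u(28) = 22; u(29) = 23; u(30) = 17; u(31) = 12; u(32) = 1; u(33) = 13; u(34) = 14; u(35) = 27; u(36) = 13; u(37) = 12; u(38) = 25; u(39) = 9; u(40) = 6; u(41) = 15; u(42) = 21; u(43) = 8; u(44) = 1; u(45) = 9; u(46) = 10; u(47) = 19; u(48) = 1; u(49) = 20; u(50) = 21.
The sequence repeats with period 48.
(2345 - 1) mod 48 = 40, so u(2345) = u(41) = 15.

15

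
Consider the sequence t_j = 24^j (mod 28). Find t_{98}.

Listing terms: t_0 = 1,  t_1 = 24,  t_2 = 16,  t_3 = 20,  t_4 = 4,  t_5 = 12,  t_6 = 8,  t_7 = 24.
Since t_7 = t_1 = 24, the sequence is eventually periodic: after a pre-period of length 1 it cycles with period 6.
For j ≥ 1, t_j depends only on (j - 1) mod 6. (98 - 1) mod 6 = 1, so t_{98} = t_2 = 16.

16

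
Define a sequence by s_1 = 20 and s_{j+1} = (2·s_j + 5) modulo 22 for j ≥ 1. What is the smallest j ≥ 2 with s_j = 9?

11

Computing terms: s_1 = 20, s_2 = 1, s_3 = 7, s_4 = 19, s_5 = 21, s_6 = 3, s_7 = 11, s_8 = 5, s_9 = 15, s_{10} = 13, s_{11} = 9, s_{12} = 1.
Since s_{12} = s_2 = 1, the sequence is eventually periodic: after a pre-period of length 1 it cycles with period 10.
The value 9 first appears (with j ≥ 2) at s_{11}.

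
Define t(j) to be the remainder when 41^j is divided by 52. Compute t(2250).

25

Computing terms: t(1) = 41, t(2) = 17, t(3) = 21, t(4) = 29, t(5) = 45, t(6) = 25, t(7) = 37, t(8) = 9, t(9) = 5, t(10) = 49, t(11) = 33, t(12) = 1, t(13) = 41.
Since t(13) = t(1) = 41, the sequence is periodic with period 12.
(2250 - 1) mod 12 = 5, so t(2250) = t(6) = 25.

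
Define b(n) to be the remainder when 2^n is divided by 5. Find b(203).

b(1) = 2, b(2) = 4, b(3) = 3, b(4) = 1, b(5) = 2.
Since b(5) = b(1) = 2, the sequence is periodic with period 4.
So b(203) = b(1 + ((203-1) mod 4)) = b(3) = 3.

3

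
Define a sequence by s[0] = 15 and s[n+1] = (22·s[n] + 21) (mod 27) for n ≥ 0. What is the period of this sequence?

9

We have s[0] = 15, s[1] = 0, s[2] = 21, s[3] = 24, s[4] = 9, s[5] = 3, s[6] = 6, s[7] = 18, s[8] = 12, s[9] = 15.
Since s[9] = s[0] = 15, the sequence is periodic with period 9.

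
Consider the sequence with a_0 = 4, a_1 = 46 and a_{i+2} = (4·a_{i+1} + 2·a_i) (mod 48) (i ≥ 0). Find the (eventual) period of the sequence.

6

Computing terms: a_0 = 4, a_1 = 46, a_2 = 0, a_3 = 44, a_4 = 32, a_5 = 24, a_6 = 16, a_7 = 16, a_8 = 0, a_9 = 32, a_{10} = 32, a_{11} = 0, a_{12} = 16, a_{13} = 16.
Since (a_{12}, a_{13}) = (a_6, a_7) = (16, 16) (two consecutive terms determine the rest), the sequence is eventually periodic: after a pre-period of length 6 it cycles with period 6.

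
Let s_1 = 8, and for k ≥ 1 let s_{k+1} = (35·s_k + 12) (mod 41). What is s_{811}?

33

Listing terms: s_1 = 8; s_2 = 5; s_3 = 23; s_4 = 38; s_5 = 30; s_6 = 37; s_7 = 36; s_8 = 1; s_9 = 6; s_{10} = 17; s_{11} = 33; s_{12} = 19; s_{13} = 21; s_{14} = 9; s_{15} = 40; s_{16} = 18; s_{17} = 27; s_{18} = 14; s_{19} = 10; s_{20} = 34; s_{21} = 13; s_{22} = 16; s_{23} = 39; s_{24} = 24; s_{25} = 32; s_{26} = 25; s_{27} = 26; s_{28} = 20; s_{29} = 15; s_{30} = 4; s_{31} = 29; s_{32} = 2; s_{33} = 0; s_{34} = 12; s_{35} = 22; s_{36} = 3; s_{37} = 35; s_{38} = 7; s_{39} = 11; s_{40} = 28; s_{41} = 8.
The sequence repeats with period 40.
So s_{811} = s_{1 + ((811-1) mod 40)} = s_{11} = 33.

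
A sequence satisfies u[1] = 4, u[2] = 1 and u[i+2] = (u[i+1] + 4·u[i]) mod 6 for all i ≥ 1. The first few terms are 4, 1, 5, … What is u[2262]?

u[1] = 4, u[2] = 1, u[3] = 5, u[4] = 3, u[5] = 5, u[6] = 5, u[7] = 1, u[8] = 3, u[9] = 1, u[10] = 1, u[11] = 5.
Since (u[10], u[11]) = (u[2], u[3]) = (1, 5) (two consecutive terms determine the rest), the sequence is eventually periodic: after a pre-period of length 1 it cycles with period 8.
For i ≥ 2, u[i] depends only on (i - 2) mod 8. (2262 - 2) mod 8 = 4, so u[2262] = u[6] = 5.

5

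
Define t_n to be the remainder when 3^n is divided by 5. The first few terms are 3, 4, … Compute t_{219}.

We have t_1 = 3; t_2 = 4; t_3 = 2; t_4 = 1; t_5 = 3.
The sequence repeats with period 4.
So t_{219} = t_{1 + ((219-1) mod 4)} = t_3 = 2.

2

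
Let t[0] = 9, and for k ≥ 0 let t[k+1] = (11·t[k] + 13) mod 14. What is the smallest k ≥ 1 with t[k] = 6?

We have t[0] = 9; t[1] = 0; t[2] = 13; t[3] = 2; t[4] = 7; t[5] = 6; t[6] = 9.
Since t[6] = t[0] = 9, the sequence is periodic with period 6.
The value 6 first appears (with k ≥ 1) at t[5].

5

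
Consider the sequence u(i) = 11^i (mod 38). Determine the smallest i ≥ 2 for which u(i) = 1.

3

Listing terms: u(1) = 11; u(2) = 7; u(3) = 1; u(4) = 11.
Since u(4) = u(1) = 11, the sequence is periodic with period 3.
The value 1 first appears (with i ≥ 2) at u(3).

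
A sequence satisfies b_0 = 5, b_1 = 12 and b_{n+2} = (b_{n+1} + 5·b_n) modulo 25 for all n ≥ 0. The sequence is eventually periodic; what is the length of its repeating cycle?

Computing terms: b_0 = 5; b_1 = 12; b_2 = 12; b_3 = 22; b_4 = 7; b_5 = 17; b_6 = 2; b_7 = 12; b_8 = 22.
Since (b_7, b_8) = (b_2, b_3) = (12, 22) (two consecutive terms determine the rest), the sequence is eventually periodic: after a pre-period of length 2 it cycles with period 5.

5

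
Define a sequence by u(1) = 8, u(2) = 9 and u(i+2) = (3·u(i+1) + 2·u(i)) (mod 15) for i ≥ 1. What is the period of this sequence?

24

u(1) = 8,  u(2) = 9,  u(3) = 13,  u(4) = 12,  u(5) = 2,  u(6) = 0,  u(7) = 4,  u(8) = 12,  u(9) = 14,  u(10) = 6,  u(11) = 1,  u(12) = 0,  u(13) = 2,  u(14) = 6,  u(15) = 7,  u(16) = 3,  u(17) = 8,  u(18) = 0,  u(19) = 1,  u(20) = 3,  u(21) = 11,  u(22) = 9,  u(23) = 4,  u(24) = 0,  u(25) = 8,  u(26) = 9.
The sequence repeats with period 24.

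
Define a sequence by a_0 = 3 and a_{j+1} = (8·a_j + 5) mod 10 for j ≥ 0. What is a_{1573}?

We have a_0 = 3; a_1 = 9; a_2 = 7; a_3 = 1; a_4 = 3.
Since a_4 = a_0 = 3, the sequence is periodic with period 4.
(1573 - 0) mod 4 = 1, so a_{1573} = a_1 = 9.

9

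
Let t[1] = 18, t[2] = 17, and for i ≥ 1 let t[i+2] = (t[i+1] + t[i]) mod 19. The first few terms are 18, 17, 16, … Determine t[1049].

11

t[1] = 18,  t[2] = 17,  t[3] = 16,  t[4] = 14,  t[5] = 11,  t[6] = 6,  t[7] = 17,  t[8] = 4,  t[9] = 2,  t[10] = 6,  t[11] = 8,  t[12] = 14,  t[13] = 3,  t[14] = 17,  t[15] = 1,  t[16] = 18,  t[17] = 0,  t[18] = 18,  t[19] = 18,  t[20] = 17.
Since (t[19], t[20]) = (t[1], t[2]) = (18, 17) (two consecutive terms determine the rest), the sequence is periodic with period 18.
(1049 - 1) mod 18 = 4, so t[1049] = t[5] = 11.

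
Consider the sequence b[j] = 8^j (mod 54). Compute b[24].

Computing terms: b[0] = 1,  b[1] = 8,  b[2] = 10,  b[3] = 26,  b[4] = 46,  b[5] = 44,  b[6] = 28,  b[7] = 8.
Since b[7] = b[1] = 8, the sequence is eventually periodic: after a pre-period of length 1 it cycles with period 6.
For j ≥ 1, b[j] depends only on (j - 1) mod 6. (24 - 1) mod 6 = 5, so b[24] = b[6] = 28.

28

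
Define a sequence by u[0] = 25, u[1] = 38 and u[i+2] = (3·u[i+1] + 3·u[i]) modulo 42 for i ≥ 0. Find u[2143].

We have u[0] = 25; u[1] = 38; u[2] = 21; u[3] = 9; u[4] = 6; u[5] = 3; u[6] = 27; u[7] = 6; u[8] = 15; u[9] = 21; u[10] = 24; u[11] = 9; u[12] = 15; u[13] = 30; u[14] = 9; u[15] = 33; u[16] = 0; u[17] = 15; u[18] = 3; u[19] = 12; u[20] = 3; u[21] = 3; u[22] = 18; u[23] = 21; u[24] = 33; u[25] = 36; u[26] = 39; u[27] = 15; u[28] = 36; u[29] = 27; u[30] = 21; u[31] = 18; u[32] = 33; u[33] = 27; u[34] = 12; u[35] = 33; u[36] = 9; u[37] = 0; u[38] = 27; u[39] = 39; u[40] = 30; u[41] = 39; u[42] = 39; u[43] = 24; u[44] = 21; u[45] = 9.
Since (u[44], u[45]) = (u[2], u[3]) = (21, 9) (two consecutive terms determine the rest), the sequence is eventually periodic: after a pre-period of length 2 it cycles with period 42.
For i ≥ 2, u[i] depends only on (i - 2) mod 42. (2143 - 2) mod 42 = 41, so u[2143] = u[43] = 24.

24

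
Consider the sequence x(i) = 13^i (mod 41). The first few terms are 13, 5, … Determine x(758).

33

x(1) = 13, x(2) = 5, x(3) = 24, x(4) = 25, x(5) = 38, x(6) = 2, x(7) = 26, x(8) = 10, x(9) = 7, x(10) = 9, x(11) = 35, x(12) = 4, x(13) = 11, x(14) = 20, x(15) = 14, x(16) = 18, x(17) = 29, x(18) = 8, x(19) = 22, x(20) = 40, x(21) = 28, x(22) = 36, x(23) = 17, x(24) = 16, x(25) = 3, x(26) = 39, x(27) = 15, x(28) = 31, x(29) = 34, x(30) = 32, x(31) = 6, x(32) = 37, x(33) = 30, x(34) = 21, x(35) = 27, x(36) = 23, x(37) = 12, x(38) = 33, x(39) = 19, x(40) = 1, x(41) = 13.
Since x(41) = x(1) = 13, the sequence is periodic with period 40.
(758 - 1) mod 40 = 37, so x(758) = x(38) = 33.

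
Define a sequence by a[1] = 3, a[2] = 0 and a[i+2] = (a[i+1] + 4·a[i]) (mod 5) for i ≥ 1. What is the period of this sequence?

We have a[1] = 3; a[2] = 0; a[3] = 2; a[4] = 2; a[5] = 0; a[6] = 3; a[7] = 3; a[8] = 0.
Since (a[7], a[8]) = (a[1], a[2]) = (3, 0) (two consecutive terms determine the rest), the sequence is periodic with period 6.

6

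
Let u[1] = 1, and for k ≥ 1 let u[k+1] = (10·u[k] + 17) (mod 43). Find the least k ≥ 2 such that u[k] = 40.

15

We have u[1] = 1, u[2] = 27, u[3] = 29, u[4] = 6, u[5] = 34, u[6] = 13, u[7] = 18, u[8] = 25, u[9] = 9, u[10] = 21, u[11] = 12, u[12] = 8, u[13] = 11, u[14] = 41, u[15] = 40, u[16] = 30, u[17] = 16, u[18] = 5, u[19] = 24, u[20] = 42, u[21] = 7, u[22] = 1.
Since u[22] = u[1] = 1, the sequence is periodic with period 21.
The value 40 first appears (with k ≥ 2) at u[15].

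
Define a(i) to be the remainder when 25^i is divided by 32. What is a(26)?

17

Computing terms: a(0) = 1; a(1) = 25; a(2) = 17; a(3) = 9; a(4) = 1.
The sequence repeats with period 4.
(26 - 0) mod 4 = 2, so a(26) = a(2) = 17.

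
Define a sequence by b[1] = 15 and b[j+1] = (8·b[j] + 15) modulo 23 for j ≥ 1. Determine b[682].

0

We have b[1] = 15; b[2] = 20; b[3] = 14; b[4] = 12; b[5] = 19; b[6] = 6; b[7] = 17; b[8] = 13; b[9] = 4; b[10] = 1; b[11] = 0; b[12] = 15.
Since b[12] = b[1] = 15, the sequence is periodic with period 11.
(682 - 1) mod 11 = 10, so b[682] = b[11] = 0.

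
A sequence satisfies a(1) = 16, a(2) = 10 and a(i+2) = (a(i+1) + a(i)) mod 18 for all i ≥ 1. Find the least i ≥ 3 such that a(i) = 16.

Listing terms: a(1) = 16,  a(2) = 10,  a(3) = 8,  a(4) = 0,  a(5) = 8,  a(6) = 8,  a(7) = 16,  a(8) = 6,  a(9) = 4,  a(10) = 10,  a(11) = 14,  a(12) = 6,  a(13) = 2,  a(14) = 8,  a(15) = 10,  a(16) = 0,  a(17) = 10,  a(18) = 10,  a(19) = 2,  a(20) = 12,  a(21) = 14,  a(22) = 8,  a(23) = 4,  a(24) = 12,  a(25) = 16,  a(26) = 10.
The sequence repeats with period 24.
The value 16 first appears (with i ≥ 3) at a(7).

7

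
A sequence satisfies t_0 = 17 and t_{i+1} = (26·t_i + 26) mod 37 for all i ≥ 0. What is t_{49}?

t_0 = 17, t_1 = 24, t_2 = 21, t_3 = 17.
Since t_3 = t_0 = 17, the sequence is periodic with period 3.
(49 - 0) mod 3 = 1, so t_{49} = t_1 = 24.

24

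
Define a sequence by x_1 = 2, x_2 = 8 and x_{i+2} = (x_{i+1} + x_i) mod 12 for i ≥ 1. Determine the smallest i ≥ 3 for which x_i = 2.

7

Computing terms: x_1 = 2,  x_2 = 8,  x_3 = 10,  x_4 = 6,  x_5 = 4,  x_6 = 10,  x_7 = 2,  x_8 = 0,  x_9 = 2,  x_{10} = 2,  x_{11} = 4,  x_{12} = 6,  x_{13} = 10,  x_{14} = 4,  x_{15} = 2,  x_{16} = 6,  x_{17} = 8,  x_{18} = 2,  x_{19} = 10,  x_{20} = 0,  x_{21} = 10,  x_{22} = 10,  x_{23} = 8,  x_{24} = 6,  x_{25} = 2,  x_{26} = 8.
The sequence repeats with period 24.
The value 2 first appears (with i ≥ 3) at x_7.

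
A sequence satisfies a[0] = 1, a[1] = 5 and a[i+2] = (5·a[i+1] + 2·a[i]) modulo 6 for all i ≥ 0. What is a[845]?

3

We have a[0] = 1; a[1] = 5; a[2] = 3; a[3] = 1; a[4] = 5.
Since (a[3], a[4]) = (a[0], a[1]) = (1, 5) (two consecutive terms determine the rest), the sequence is periodic with period 3.
(845 - 0) mod 3 = 2, so a[845] = a[2] = 3.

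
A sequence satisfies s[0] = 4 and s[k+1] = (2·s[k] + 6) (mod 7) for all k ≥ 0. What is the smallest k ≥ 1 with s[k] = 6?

Listing terms: s[0] = 4; s[1] = 0; s[2] = 6; s[3] = 4.
The sequence repeats with period 3.
The value 6 first appears (with k ≥ 1) at s[2].

2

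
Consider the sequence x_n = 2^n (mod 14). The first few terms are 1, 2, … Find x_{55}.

Listing terms: x_0 = 1, x_1 = 2, x_2 = 4, x_3 = 8, x_4 = 2.
Since x_4 = x_1 = 2, the sequence is eventually periodic: after a pre-period of length 1 it cycles with period 3.
For n ≥ 1, x_n depends only on (n - 1) mod 3. (55 - 1) mod 3 = 0, so x_{55} = x_1 = 2.

2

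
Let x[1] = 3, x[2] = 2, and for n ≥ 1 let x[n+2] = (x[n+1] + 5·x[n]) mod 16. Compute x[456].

3

Computing terms: x[1] = 3,  x[2] = 2,  x[3] = 1,  x[4] = 11,  x[5] = 0,  x[6] = 7,  x[7] = 7,  x[8] = 10,  x[9] = 13,  x[10] = 15,  x[11] = 0,  x[12] = 11,  x[13] = 11,  x[14] = 2,  x[15] = 9,  x[16] = 3,  x[17] = 0,  x[18] = 15,  x[19] = 15,  x[20] = 10,  x[21] = 5,  x[22] = 7,  x[23] = 0,  x[24] = 3,  x[25] = 3,  x[26] = 2.
Since (x[25], x[26]) = (x[1], x[2]) = (3, 2) (two consecutive terms determine the rest), the sequence is periodic with period 24.
So x[456] = x[1 + ((456-1) mod 24)] = x[24] = 3.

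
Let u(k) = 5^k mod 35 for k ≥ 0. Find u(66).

Computing terms: u(0) = 1,  u(1) = 5,  u(2) = 25,  u(3) = 20,  u(4) = 30,  u(5) = 10,  u(6) = 15,  u(7) = 5.
Since u(7) = u(1) = 5, the sequence is eventually periodic: after a pre-period of length 1 it cycles with period 6.
For k ≥ 1, u(k) depends only on (k - 1) mod 6. (66 - 1) mod 6 = 5, so u(66) = u(6) = 15.

15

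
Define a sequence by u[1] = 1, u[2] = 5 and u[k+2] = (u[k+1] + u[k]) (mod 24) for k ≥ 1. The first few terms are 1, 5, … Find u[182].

Computing terms: u[1] = 1, u[2] = 5, u[3] = 6, u[4] = 11, u[5] = 17, u[6] = 4, u[7] = 21, u[8] = 1, u[9] = 22, u[10] = 23, u[11] = 21, u[12] = 20, u[13] = 17, u[14] = 13, u[15] = 6, u[16] = 19, u[17] = 1, u[18] = 20, u[19] = 21, u[20] = 17, u[21] = 14, u[22] = 7, u[23] = 21, u[24] = 4, u[25] = 1, u[26] = 5.
Since (u[25], u[26]) = (u[1], u[2]) = (1, 5) (two consecutive terms determine the rest), the sequence is periodic with period 24.
(182 - 1) mod 24 = 13, so u[182] = u[14] = 13.

13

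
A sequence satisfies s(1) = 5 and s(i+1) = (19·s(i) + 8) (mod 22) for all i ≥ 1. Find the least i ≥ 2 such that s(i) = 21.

6

We have s(1) = 5, s(2) = 15, s(3) = 7, s(4) = 9, s(5) = 3, s(6) = 21, s(7) = 11, s(8) = 19, s(9) = 17, s(10) = 1, s(11) = 5.
Since s(11) = s(1) = 5, the sequence is periodic with period 10.
The value 21 first appears (with i ≥ 2) at s(6).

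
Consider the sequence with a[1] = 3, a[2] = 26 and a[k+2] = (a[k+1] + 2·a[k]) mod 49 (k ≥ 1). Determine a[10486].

Computing terms: a[1] = 3,  a[2] = 26,  a[3] = 32,  a[4] = 35,  a[5] = 1,  a[6] = 22,  a[7] = 24,  a[8] = 19,  a[9] = 18,  a[10] = 7,  a[11] = 43,  a[12] = 8,  a[13] = 45,  a[14] = 12,  a[15] = 4,  a[16] = 28,  a[17] = 36,  a[18] = 43,  a[19] = 17,  a[20] = 5,  a[21] = 39,  a[22] = 0,  a[23] = 29,  a[24] = 29,  a[25] = 38,  a[26] = 47,  a[27] = 25,  a[28] = 21,  a[29] = 22,  a[30] = 15,  a[31] = 10,  a[32] = 40,  a[33] = 11,  a[34] = 42,  a[35] = 15,  a[36] = 1,  a[37] = 31,  a[38] = 33,  a[39] = 46,  a[40] = 14,  a[41] = 8,  a[42] = 36,  a[43] = 3,  a[44] = 26.
Since (a[43], a[44]) = (a[1], a[2]) = (3, 26) (two consecutive terms determine the rest), the sequence is periodic with period 42.
(10486 - 1) mod 42 = 27, so a[10486] = a[28] = 21.

21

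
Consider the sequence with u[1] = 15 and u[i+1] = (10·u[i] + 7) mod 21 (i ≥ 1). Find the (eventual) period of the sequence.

We have u[1] = 15, u[2] = 10, u[3] = 2, u[4] = 6, u[5] = 4, u[6] = 5, u[7] = 15.
Since u[7] = u[1] = 15, the sequence is periodic with period 6.

6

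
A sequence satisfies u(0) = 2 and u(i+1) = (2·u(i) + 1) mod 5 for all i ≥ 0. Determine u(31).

Computing terms: u(0) = 2,  u(1) = 0,  u(2) = 1,  u(3) = 3,  u(4) = 2.
The sequence repeats with period 4.
So u(31) = u(0 + ((31-0) mod 4)) = u(3) = 3.

3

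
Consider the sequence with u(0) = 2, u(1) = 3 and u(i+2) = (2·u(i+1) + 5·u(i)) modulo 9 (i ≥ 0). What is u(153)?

2

Computing terms: u(0) = 2,  u(1) = 3,  u(2) = 7,  u(3) = 2,  u(4) = 3.
Since (u(3), u(4)) = (u(0), u(1)) = (2, 3) (two consecutive terms determine the rest), the sequence is periodic with period 3.
(153 - 0) mod 3 = 0, so u(153) = u(0) = 2.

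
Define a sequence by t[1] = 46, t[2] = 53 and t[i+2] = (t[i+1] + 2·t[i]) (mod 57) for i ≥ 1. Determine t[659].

We have t[1] = 46; t[2] = 53; t[3] = 31; t[4] = 23; t[5] = 28; t[6] = 17; t[7] = 16; t[8] = 50; t[9] = 25; t[10] = 11; t[11] = 4; t[12] = 26; t[13] = 34; t[14] = 29; t[15] = 40; t[16] = 41; t[17] = 7; t[18] = 32; t[19] = 46; t[20] = 53.
The sequence repeats with period 18.
(659 - 1) mod 18 = 10, so t[659] = t[11] = 4.

4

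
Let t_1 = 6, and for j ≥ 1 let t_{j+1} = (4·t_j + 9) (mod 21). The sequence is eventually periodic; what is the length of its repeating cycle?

t_1 = 6, t_2 = 12, t_3 = 15, t_4 = 6.
Since t_4 = t_1 = 6, the sequence is periodic with period 3.

3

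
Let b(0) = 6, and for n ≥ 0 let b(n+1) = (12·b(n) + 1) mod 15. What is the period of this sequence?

Listing terms: b(0) = 6,  b(1) = 13,  b(2) = 7,  b(3) = 10,  b(4) = 1,  b(5) = 13.
Since b(5) = b(1) = 13, the sequence is eventually periodic: after a pre-period of length 1 it cycles with period 4.

4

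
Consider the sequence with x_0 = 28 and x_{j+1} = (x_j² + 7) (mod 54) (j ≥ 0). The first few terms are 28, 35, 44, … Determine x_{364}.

Computing terms: x_0 = 28; x_1 = 35; x_2 = 44; x_3 = 53; x_4 = 8; x_5 = 17; x_6 = 26; x_7 = 35.
Since x_7 = x_1 = 35, the sequence is eventually periodic: after a pre-period of length 1 it cycles with period 6.
For j ≥ 1, x_j depends only on (j - 1) mod 6. (364 - 1) mod 6 = 3, so x_{364} = x_4 = 8.

8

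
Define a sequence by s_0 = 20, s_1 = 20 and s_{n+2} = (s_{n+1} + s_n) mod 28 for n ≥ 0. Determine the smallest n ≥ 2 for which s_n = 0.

7

s_0 = 20, s_1 = 20, s_2 = 12, s_3 = 4, s_4 = 16, s_5 = 20, s_6 = 8, s_7 = 0, s_8 = 8, s_9 = 8, s_{10} = 16, s_{11} = 24, s_{12} = 12, s_{13} = 8, s_{14} = 20, s_{15} = 0, s_{16} = 20, s_{17} = 20.
Since (s_{16}, s_{17}) = (s_0, s_1) = (20, 20) (two consecutive terms determine the rest), the sequence is periodic with period 16.
The value 0 first appears (with n ≥ 2) at s_7.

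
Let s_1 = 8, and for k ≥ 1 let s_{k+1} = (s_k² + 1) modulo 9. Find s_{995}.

s_1 = 8,  s_2 = 2,  s_3 = 5,  s_4 = 8.
Since s_4 = s_1 = 8, the sequence is periodic with period 3.
(995 - 1) mod 3 = 1, so s_{995} = s_2 = 2.

2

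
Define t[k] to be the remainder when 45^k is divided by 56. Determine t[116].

9

We have t[1] = 45,  t[2] = 9,  t[3] = 13,  t[4] = 25,  t[5] = 5,  t[6] = 1,  t[7] = 45.
The sequence repeats with period 6.
(116 - 1) mod 6 = 1, so t[116] = t[2] = 9.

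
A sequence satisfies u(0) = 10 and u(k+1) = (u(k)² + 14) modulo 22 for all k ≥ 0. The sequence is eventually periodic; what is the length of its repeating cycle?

u(0) = 10, u(1) = 4, u(2) = 8, u(3) = 12, u(4) = 4.
Since u(4) = u(1) = 4, the sequence is eventually periodic: after a pre-period of length 1 it cycles with period 3.

3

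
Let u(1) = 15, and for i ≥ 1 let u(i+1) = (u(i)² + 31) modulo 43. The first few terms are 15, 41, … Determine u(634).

u(1) = 15,  u(2) = 41,  u(3) = 35,  u(4) = 9,  u(5) = 26,  u(6) = 19,  u(7) = 5,  u(8) = 13,  u(9) = 28,  u(10) = 41.
Since u(10) = u(2) = 41, the sequence is eventually periodic: after a pre-period of length 1 it cycles with period 8.
For i ≥ 2, u(i) depends only on (i - 2) mod 8. (634 - 2) mod 8 = 0, so u(634) = u(2) = 41.

41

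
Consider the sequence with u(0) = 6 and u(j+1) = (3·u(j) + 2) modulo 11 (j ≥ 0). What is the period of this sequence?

Computing terms: u(0) = 6; u(1) = 9; u(2) = 7; u(3) = 1; u(4) = 5; u(5) = 6.
The sequence repeats with period 5.

5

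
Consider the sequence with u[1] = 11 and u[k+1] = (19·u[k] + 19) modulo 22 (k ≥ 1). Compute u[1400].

We have u[1] = 11; u[2] = 8; u[3] = 17; u[4] = 12; u[5] = 5; u[6] = 4; u[7] = 7; u[8] = 20; u[9] = 3; u[10] = 10; u[11] = 11.
Since u[11] = u[1] = 11, the sequence is periodic with period 10.
(1400 - 1) mod 10 = 9, so u[1400] = u[10] = 10.

10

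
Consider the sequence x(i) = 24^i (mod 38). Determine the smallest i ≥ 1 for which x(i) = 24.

1

Computing terms: x(0) = 1, x(1) = 24, x(2) = 6, x(3) = 30, x(4) = 36, x(5) = 28, x(6) = 26, x(7) = 16, x(8) = 4, x(9) = 20, x(10) = 24.
Since x(10) = x(1) = 24, the sequence is eventually periodic: after a pre-period of length 1 it cycles with period 9.
The value 24 first appears (with i ≥ 1) at x(1).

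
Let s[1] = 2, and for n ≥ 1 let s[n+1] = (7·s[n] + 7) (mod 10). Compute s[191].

4

We have s[1] = 2, s[2] = 1, s[3] = 4, s[4] = 5, s[5] = 2.
The sequence repeats with period 4.
(191 - 1) mod 4 = 2, so s[191] = s[3] = 4.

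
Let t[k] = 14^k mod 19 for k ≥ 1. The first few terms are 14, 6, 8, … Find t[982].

5

Listing terms: t[1] = 14, t[2] = 6, t[3] = 8, t[4] = 17, t[5] = 10, t[6] = 7, t[7] = 3, t[8] = 4, t[9] = 18, t[10] = 5, t[11] = 13, t[12] = 11, t[13] = 2, t[14] = 9, t[15] = 12, t[16] = 16, t[17] = 15, t[18] = 1, t[19] = 14.
Since t[19] = t[1] = 14, the sequence is periodic with period 18.
(982 - 1) mod 18 = 9, so t[982] = t[10] = 5.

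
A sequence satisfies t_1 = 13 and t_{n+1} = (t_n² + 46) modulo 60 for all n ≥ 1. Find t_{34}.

Computing terms: t_1 = 13,  t_2 = 35,  t_3 = 11,  t_4 = 47,  t_5 = 35.
Since t_5 = t_2 = 35, the sequence is eventually periodic: after a pre-period of length 1 it cycles with period 3.
For n ≥ 2, t_n depends only on (n - 2) mod 3. (34 - 2) mod 3 = 2, so t_{34} = t_4 = 47.

47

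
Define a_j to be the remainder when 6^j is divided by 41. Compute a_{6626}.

Computing terms: a_1 = 6,  a_2 = 36,  a_3 = 11,  a_4 = 25,  a_5 = 27,  a_6 = 39,  a_7 = 29,  a_8 = 10,  a_9 = 19,  a_{10} = 32,  a_{11} = 28,  a_{12} = 4,  a_{13} = 24,  a_{14} = 21,  a_{15} = 3,  a_{16} = 18,  a_{17} = 26,  a_{18} = 33,  a_{19} = 34,  a_{20} = 40,  a_{21} = 35,  a_{22} = 5,  a_{23} = 30,  a_{24} = 16,  a_{25} = 14,  a_{26} = 2,  a_{27} = 12,  a_{28} = 31,  a_{29} = 22,  a_{30} = 9,  a_{31} = 13,  a_{32} = 37,  a_{33} = 17,  a_{34} = 20,  a_{35} = 38,  a_{36} = 23,  a_{37} = 15,  a_{38} = 8,  a_{39} = 7,  a_{40} = 1,  a_{41} = 6.
The sequence repeats with period 40.
So a_{6626} = a_{1 + ((6626-1) mod 40)} = a_{26} = 2.

2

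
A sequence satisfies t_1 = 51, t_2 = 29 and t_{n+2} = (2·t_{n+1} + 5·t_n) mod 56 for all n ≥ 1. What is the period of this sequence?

24

We have t_1 = 51; t_2 = 29; t_3 = 33; t_4 = 43; t_5 = 27; t_6 = 45; t_7 = 1; t_8 = 3; t_9 = 11; t_{10} = 37; t_{11} = 17; t_{12} = 51; t_{13} = 19; t_{14} = 13; t_{15} = 9; t_{16} = 27; t_{17} = 43; t_{18} = 53; t_{19} = 41; t_{20} = 11; t_{21} = 3; t_{22} = 5; t_{23} = 25; t_{24} = 19; t_{25} = 51; t_{26} = 29.
Since (t_{25}, t_{26}) = (t_1, t_2) = (51, 29) (two consecutive terms determine the rest), the sequence is periodic with period 24.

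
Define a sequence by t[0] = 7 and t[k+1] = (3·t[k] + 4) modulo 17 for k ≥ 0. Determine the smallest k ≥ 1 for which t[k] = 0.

We have t[0] = 7, t[1] = 8, t[2] = 11, t[3] = 3, t[4] = 13, t[5] = 9, t[6] = 14, t[7] = 12, t[8] = 6, t[9] = 5, t[10] = 2, t[11] = 10, t[12] = 0, t[13] = 4, t[14] = 16, t[15] = 1, t[16] = 7.
The sequence repeats with period 16.
The value 0 first appears (with k ≥ 1) at t[12].

12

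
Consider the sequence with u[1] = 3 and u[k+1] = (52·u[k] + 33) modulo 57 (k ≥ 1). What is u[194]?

u[1] = 3, u[2] = 18, u[3] = 0, u[4] = 33, u[5] = 39, u[6] = 9, u[7] = 45, u[8] = 36, u[9] = 24, u[10] = 27, u[11] = 12, u[12] = 30, u[13] = 54, u[14] = 48, u[15] = 21, u[16] = 42, u[17] = 51, u[18] = 6, u[19] = 3.
Since u[19] = u[1] = 3, the sequence is periodic with period 18.
(194 - 1) mod 18 = 13, so u[194] = u[14] = 48.

48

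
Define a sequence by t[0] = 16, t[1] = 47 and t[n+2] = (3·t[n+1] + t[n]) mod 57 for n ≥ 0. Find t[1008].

46

We have t[0] = 16; t[1] = 47; t[2] = 43; t[3] = 5; t[4] = 1; t[5] = 8; t[6] = 25; t[7] = 26; t[8] = 46; t[9] = 50; t[10] = 25; t[11] = 11; t[12] = 1; t[13] = 14; t[14] = 43; t[15] = 29; t[16] = 16; t[17] = 20; t[18] = 19; t[19] = 20; t[20] = 22; t[21] = 29; t[22] = 52; t[23] = 14; t[24] = 37; t[25] = 11; t[26] = 13; t[27] = 50; t[28] = 49; t[29] = 26; t[30] = 13; t[31] = 8; t[32] = 37; t[33] = 5; t[34] = 52; t[35] = 47; t[36] = 22; t[37] = 56; t[38] = 19; t[39] = 56; t[40] = 16; t[41] = 47.
The sequence repeats with period 40.
(1008 - 0) mod 40 = 8, so t[1008] = t[8] = 46.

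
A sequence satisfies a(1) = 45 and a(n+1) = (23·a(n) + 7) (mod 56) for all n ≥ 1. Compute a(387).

5

a(1) = 45; a(2) = 34; a(3) = 5; a(4) = 10; a(5) = 13; a(6) = 26; a(7) = 45.
Since a(7) = a(1) = 45, the sequence is periodic with period 6.
So a(387) = a(1 + ((387-1) mod 6)) = a(3) = 5.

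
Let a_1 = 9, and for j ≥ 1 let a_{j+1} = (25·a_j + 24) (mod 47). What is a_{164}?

a_1 = 9; a_2 = 14; a_3 = 45; a_4 = 21; a_5 = 32; a_6 = 25; a_7 = 38; a_8 = 34; a_9 = 28; a_{10} = 19; a_{11} = 29; a_{12} = 44; a_{13} = 43; a_{14} = 18; a_{15} = 4; a_{16} = 30; a_{17} = 22; a_{18} = 10; a_{19} = 39; a_{20} = 12; a_{21} = 42; a_{22} = 40; a_{23} = 37; a_{24} = 9.
Since a_{24} = a_1 = 9, the sequence is periodic with period 23.
(164 - 1) mod 23 = 2, so a_{164} = a_3 = 45.

45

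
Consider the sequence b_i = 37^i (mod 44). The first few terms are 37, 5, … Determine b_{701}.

37

Computing terms: b_1 = 37; b_2 = 5; b_3 = 9; b_4 = 25; b_5 = 1; b_6 = 37.
Since b_6 = b_1 = 37, the sequence is periodic with period 5.
(701 - 1) mod 5 = 0, so b_{701} = b_1 = 37.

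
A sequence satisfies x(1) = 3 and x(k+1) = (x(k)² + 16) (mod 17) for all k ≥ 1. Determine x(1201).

x(1) = 3, x(2) = 8, x(3) = 12, x(4) = 7, x(5) = 14, x(6) = 8.
Since x(6) = x(2) = 8, the sequence is eventually periodic: after a pre-period of length 1 it cycles with period 4.
For k ≥ 2, x(k) depends only on (k - 2) mod 4. (1201 - 2) mod 4 = 3, so x(1201) = x(5) = 14.

14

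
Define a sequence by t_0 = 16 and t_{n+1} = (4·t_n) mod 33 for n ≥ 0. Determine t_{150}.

16

Listing terms: t_0 = 16, t_1 = 31, t_2 = 25, t_3 = 1, t_4 = 4, t_5 = 16.
Since t_5 = t_0 = 16, the sequence is periodic with period 5.
So t_{150} = t_{0 + ((150-0) mod 5)} = t_0 = 16.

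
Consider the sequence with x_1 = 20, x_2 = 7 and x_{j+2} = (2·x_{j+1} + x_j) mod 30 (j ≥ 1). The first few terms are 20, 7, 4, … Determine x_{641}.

14

x_1 = 20, x_2 = 7, x_3 = 4, x_4 = 15, x_5 = 4, x_6 = 23, x_7 = 20, x_8 = 3, x_9 = 26, x_{10} = 25, x_{11} = 16, x_{12} = 27, x_{13} = 10, x_{14} = 17, x_{15} = 14, x_{16} = 15, x_{17} = 14, x_{18} = 13, x_{19} = 10, x_{20} = 3, x_{21} = 16, x_{22} = 5, x_{23} = 26, x_{24} = 27, x_{25} = 20, x_{26} = 7.
Since (x_{25}, x_{26}) = (x_1, x_2) = (20, 7) (two consecutive terms determine the rest), the sequence is periodic with period 24.
(641 - 1) mod 24 = 16, so x_{641} = x_{17} = 14.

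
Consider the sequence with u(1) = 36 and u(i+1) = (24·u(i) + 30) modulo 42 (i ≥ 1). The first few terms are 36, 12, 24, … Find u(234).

Computing terms: u(1) = 36,  u(2) = 12,  u(3) = 24,  u(4) = 18,  u(5) = 0,  u(6) = 30,  u(7) = 36.
The sequence repeats with period 6.
(234 - 1) mod 6 = 5, so u(234) = u(6) = 30.

30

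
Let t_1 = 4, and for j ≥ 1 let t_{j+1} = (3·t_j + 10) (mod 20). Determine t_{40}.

18

Listing terms: t_1 = 4, t_2 = 2, t_3 = 16, t_4 = 18, t_5 = 4.
Since t_5 = t_1 = 4, the sequence is periodic with period 4.
(40 - 1) mod 4 = 3, so t_{40} = t_4 = 18.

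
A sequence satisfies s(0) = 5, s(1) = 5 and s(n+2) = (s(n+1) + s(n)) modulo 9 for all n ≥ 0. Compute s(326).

Computing terms: s(0) = 5,  s(1) = 5,  s(2) = 1,  s(3) = 6,  s(4) = 7,  s(5) = 4,  s(6) = 2,  s(7) = 6,  s(8) = 8,  s(9) = 5,  s(10) = 4,  s(11) = 0,  s(12) = 4,  s(13) = 4,  s(14) = 8,  s(15) = 3,  s(16) = 2,  s(17) = 5,  s(18) = 7,  s(19) = 3,  s(20) = 1,  s(21) = 4,  s(22) = 5,  s(23) = 0,  s(24) = 5,  s(25) = 5.
Since (s(24), s(25)) = (s(0), s(1)) = (5, 5) (two consecutive terms determine the rest), the sequence is periodic with period 24.
So s(326) = s(0 + ((326-0) mod 24)) = s(14) = 8.

8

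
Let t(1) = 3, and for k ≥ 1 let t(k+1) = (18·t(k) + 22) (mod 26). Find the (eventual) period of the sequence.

4

Computing terms: t(1) = 3,  t(2) = 24,  t(3) = 12,  t(4) = 4,  t(5) = 16,  t(6) = 24.
Since t(6) = t(2) = 24, the sequence is eventually periodic: after a pre-period of length 1 it cycles with period 4.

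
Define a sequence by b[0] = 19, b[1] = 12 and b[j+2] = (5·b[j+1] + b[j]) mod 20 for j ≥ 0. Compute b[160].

Computing terms: b[0] = 19, b[1] = 12, b[2] = 19, b[3] = 7, b[4] = 14, b[5] = 17, b[6] = 19, b[7] = 12.
The sequence repeats with period 6.
So b[160] = b[0 + ((160-0) mod 6)] = b[4] = 14.

14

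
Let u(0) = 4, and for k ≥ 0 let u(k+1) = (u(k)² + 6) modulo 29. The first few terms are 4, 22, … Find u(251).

We have u(0) = 4, u(1) = 22, u(2) = 26, u(3) = 15, u(4) = 28, u(5) = 7, u(6) = 26.
Since u(6) = u(2) = 26, the sequence is eventually periodic: after a pre-period of length 2 it cycles with period 4.
For k ≥ 2, u(k) depends only on (k - 2) mod 4. (251 - 2) mod 4 = 1, so u(251) = u(3) = 15.

15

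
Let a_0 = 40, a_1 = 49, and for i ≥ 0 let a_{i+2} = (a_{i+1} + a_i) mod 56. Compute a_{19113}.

42

Computing terms: a_0 = 40,  a_1 = 49,  a_2 = 33,  a_3 = 26,  a_4 = 3,  a_5 = 29,  a_6 = 32,  a_7 = 5,  a_8 = 37,  a_9 = 42,  a_{10} = 23,  a_{11} = 9,  a_{12} = 32,  a_{13} = 41,  a_{14} = 17,  a_{15} = 2,  a_{16} = 19,  a_{17} = 21,  a_{18} = 40,  a_{19} = 5,  a_{20} = 45,  a_{21} = 50,  a_{22} = 39,  a_{23} = 33,  a_{24} = 16,  a_{25} = 49,  a_{26} = 9,  a_{27} = 2,  a_{28} = 11,  a_{29} = 13,  a_{30} = 24,  a_{31} = 37,  a_{32} = 5,  a_{33} = 42,  a_{34} = 47,  a_{35} = 33,  a_{36} = 24,  a_{37} = 1,  a_{38} = 25,  a_{39} = 26,  a_{40} = 51,  a_{41} = 21,  a_{42} = 16,  a_{43} = 37,  a_{44} = 53,  a_{45} = 34,  a_{46} = 31,  a_{47} = 9,  a_{48} = 40,  a_{49} = 49.
Since (a_{48}, a_{49}) = (a_0, a_1) = (40, 49) (two consecutive terms determine the rest), the sequence is periodic with period 48.
(19113 - 0) mod 48 = 9, so a_{19113} = a_9 = 42.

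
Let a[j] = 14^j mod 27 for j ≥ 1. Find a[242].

25

We have a[1] = 14,  a[2] = 7,  a[3] = 17,  a[4] = 22,  a[5] = 11,  a[6] = 19,  a[7] = 23,  a[8] = 25,  a[9] = 26,  a[10] = 13,  a[11] = 20,  a[12] = 10,  a[13] = 5,  a[14] = 16,  a[15] = 8,  a[16] = 4,  a[17] = 2,  a[18] = 1,  a[19] = 14.
Since a[19] = a[1] = 14, the sequence is periodic with period 18.
(242 - 1) mod 18 = 7, so a[242] = a[8] = 25.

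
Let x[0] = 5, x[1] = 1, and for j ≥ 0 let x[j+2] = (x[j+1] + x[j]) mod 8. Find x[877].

Computing terms: x[0] = 5, x[1] = 1, x[2] = 6, x[3] = 7, x[4] = 5, x[5] = 4, x[6] = 1, x[7] = 5, x[8] = 6, x[9] = 3, x[10] = 1, x[11] = 4, x[12] = 5, x[13] = 1.
The sequence repeats with period 12.
So x[877] = x[0 + ((877-0) mod 12)] = x[1] = 1.

1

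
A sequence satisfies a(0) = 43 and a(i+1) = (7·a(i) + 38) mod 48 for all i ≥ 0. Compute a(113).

35

Listing terms: a(0) = 43,  a(1) = 3,  a(2) = 11,  a(3) = 19,  a(4) = 27,  a(5) = 35,  a(6) = 43.
Since a(6) = a(0) = 43, the sequence is periodic with period 6.
So a(113) = a(0 + ((113-0) mod 6)) = a(5) = 35.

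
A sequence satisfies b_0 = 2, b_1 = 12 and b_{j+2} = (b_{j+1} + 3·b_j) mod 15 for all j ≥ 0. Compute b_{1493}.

Computing terms: b_0 = 2,  b_1 = 12,  b_2 = 3,  b_3 = 9,  b_4 = 3,  b_5 = 0,  b_6 = 9,  b_7 = 9,  b_8 = 6,  b_9 = 3,  b_{10} = 6,  b_{11} = 0,  b_{12} = 3,  b_{13} = 3,  b_{14} = 12,  b_{15} = 6,  b_{16} = 12,  b_{17} = 0,  b_{18} = 6,  b_{19} = 6,  b_{20} = 9,  b_{21} = 12,  b_{22} = 9,  b_{23} = 0,  b_{24} = 12,  b_{25} = 12,  b_{26} = 3.
Since (b_{25}, b_{26}) = (b_1, b_2) = (12, 3) (two consecutive terms determine the rest), the sequence is eventually periodic: after a pre-period of length 1 it cycles with period 24.
For j ≥ 1, b_j depends only on (j - 1) mod 24. (1493 - 1) mod 24 = 4, so b_{1493} = b_5 = 0.

0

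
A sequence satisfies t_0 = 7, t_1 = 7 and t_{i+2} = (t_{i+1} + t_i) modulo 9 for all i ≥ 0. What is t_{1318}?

7

Listing terms: t_0 = 7; t_1 = 7; t_2 = 5; t_3 = 3; t_4 = 8; t_5 = 2; t_6 = 1; t_7 = 3; t_8 = 4; t_9 = 7; t_{10} = 2; t_{11} = 0; t_{12} = 2; t_{13} = 2; t_{14} = 4; t_{15} = 6; t_{16} = 1; t_{17} = 7; t_{18} = 8; t_{19} = 6; t_{20} = 5; t_{21} = 2; t_{22} = 7; t_{23} = 0; t_{24} = 7; t_{25} = 7.
The sequence repeats with period 24.
(1318 - 0) mod 24 = 22, so t_{1318} = t_{22} = 7.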